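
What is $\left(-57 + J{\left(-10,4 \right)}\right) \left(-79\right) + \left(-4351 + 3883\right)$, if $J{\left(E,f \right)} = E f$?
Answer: $7195$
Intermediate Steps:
$\left(-57 + J{\left(-10,4 \right)}\right) \left(-79\right) + \left(-4351 + 3883\right) = \left(-57 - 40\right) \left(-79\right) + \left(-4351 + 3883\right) = \left(-57 - 40\right) \left(-79\right) - 468 = \left(-97\right) \left(-79\right) - 468 = 7663 - 468 = 7195$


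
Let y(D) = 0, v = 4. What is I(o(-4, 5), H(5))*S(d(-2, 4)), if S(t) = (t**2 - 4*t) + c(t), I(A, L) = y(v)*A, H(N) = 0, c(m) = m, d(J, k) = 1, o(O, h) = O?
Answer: 0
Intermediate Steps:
I(A, L) = 0 (I(A, L) = 0*A = 0)
S(t) = t**2 - 3*t (S(t) = (t**2 - 4*t) + t = t**2 - 3*t)
I(o(-4, 5), H(5))*S(d(-2, 4)) = 0*(1*(-3 + 1)) = 0*(1*(-2)) = 0*(-2) = 0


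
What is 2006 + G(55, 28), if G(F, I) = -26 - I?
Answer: 1952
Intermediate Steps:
2006 + G(55, 28) = 2006 + (-26 - 1*28) = 2006 + (-26 - 28) = 2006 - 54 = 1952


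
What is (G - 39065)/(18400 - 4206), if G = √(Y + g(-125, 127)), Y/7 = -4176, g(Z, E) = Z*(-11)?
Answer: -39065/14194 + I*√27857/14194 ≈ -2.7522 + 0.011759*I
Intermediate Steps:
g(Z, E) = -11*Z
Y = -29232 (Y = 7*(-4176) = -29232)
G = I*√27857 (G = √(-29232 - 11*(-125)) = √(-29232 + 1375) = √(-27857) = I*√27857 ≈ 166.9*I)
(G - 39065)/(18400 - 4206) = (I*√27857 - 39065)/(18400 - 4206) = (-39065 + I*√27857)/14194 = (-39065 + I*√27857)*(1/14194) = -39065/14194 + I*√27857/14194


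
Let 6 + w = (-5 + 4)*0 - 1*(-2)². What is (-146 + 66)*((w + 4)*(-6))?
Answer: -2880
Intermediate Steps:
w = -10 (w = -6 + ((-5 + 4)*0 - 1*(-2)²) = -6 + (-1*0 - 1*4) = -6 + (0 - 4) = -6 - 4 = -10)
(-146 + 66)*((w + 4)*(-6)) = (-146 + 66)*((-10 + 4)*(-6)) = -(-480)*(-6) = -80*36 = -2880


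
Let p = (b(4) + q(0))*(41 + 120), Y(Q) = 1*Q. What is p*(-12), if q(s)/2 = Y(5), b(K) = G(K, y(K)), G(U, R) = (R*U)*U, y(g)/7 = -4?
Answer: 846216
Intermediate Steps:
y(g) = -28 (y(g) = 7*(-4) = -28)
Y(Q) = Q
G(U, R) = R*U²
b(K) = -28*K²
q(s) = 10 (q(s) = 2*5 = 10)
p = -70518 (p = (-28*4² + 10)*(41 + 120) = (-28*16 + 10)*161 = (-448 + 10)*161 = -438*161 = -70518)
p*(-12) = -70518*(-12) = 846216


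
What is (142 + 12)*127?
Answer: 19558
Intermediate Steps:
(142 + 12)*127 = 154*127 = 19558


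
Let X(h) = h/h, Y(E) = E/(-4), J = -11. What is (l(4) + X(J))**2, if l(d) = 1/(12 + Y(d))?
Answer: 144/121 ≈ 1.1901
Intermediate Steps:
Y(E) = -E/4 (Y(E) = E*(-1/4) = -E/4)
X(h) = 1
l(d) = 1/(12 - d/4)
(l(4) + X(J))**2 = (-4/(-48 + 4) + 1)**2 = (-4/(-44) + 1)**2 = (-4*(-1/44) + 1)**2 = (1/11 + 1)**2 = (12/11)**2 = 144/121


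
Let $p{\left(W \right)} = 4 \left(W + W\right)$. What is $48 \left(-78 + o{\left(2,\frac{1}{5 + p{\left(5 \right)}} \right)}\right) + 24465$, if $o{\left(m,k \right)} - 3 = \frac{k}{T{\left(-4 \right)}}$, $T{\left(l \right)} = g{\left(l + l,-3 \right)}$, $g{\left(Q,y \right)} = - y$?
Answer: $\frac{938941}{45} \approx 20865.0$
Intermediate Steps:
$T{\left(l \right)} = 3$ ($T{\left(l \right)} = \left(-1\right) \left(-3\right) = 3$)
$p{\left(W \right)} = 8 W$ ($p{\left(W \right)} = 4 \cdot 2 W = 8 W$)
$o{\left(m,k \right)} = 3 + \frac{k}{3}$
$48 \left(-78 + o{\left(2,\frac{1}{5 + p{\left(5 \right)}} \right)}\right) + 24465 = 48 \left(-78 + \left(3 + \frac{1}{3 \left(5 + 8 \cdot 5\right)}\right)\right) + 24465 = 48 \left(-78 + \left(3 + \frac{1}{3 \left(5 + 40\right)}\right)\right) + 24465 = 48 \left(-78 + \left(3 + \frac{1}{3 \cdot 45}\right)\right) + 24465 = 48 \left(-78 + \left(3 + \frac{1}{3} \cdot \frac{1}{45}\right)\right) + 24465 = 48 \left(-78 + \left(3 + \frac{1}{135}\right)\right) + 24465 = 48 \left(-78 + \frac{406}{135}\right) + 24465 = 48 \left(- \frac{10124}{135}\right) + 24465 = - \frac{161984}{45} + 24465 = \frac{938941}{45}$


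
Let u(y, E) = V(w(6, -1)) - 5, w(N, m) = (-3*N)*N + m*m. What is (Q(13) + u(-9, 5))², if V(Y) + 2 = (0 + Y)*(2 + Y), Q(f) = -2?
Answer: 126023076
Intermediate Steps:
w(N, m) = m² - 3*N² (w(N, m) = -3*N² + m² = m² - 3*N²)
V(Y) = -2 + Y*(2 + Y) (V(Y) = -2 + (0 + Y)*(2 + Y) = -2 + Y*(2 + Y))
u(y, E) = 11228 (u(y, E) = (-2 + ((-1)² - 3*6²)² + 2*((-1)² - 3*6²)) - 5 = (-2 + (1 - 3*36)² + 2*(1 - 3*36)) - 5 = (-2 + (1 - 108)² + 2*(1 - 108)) - 5 = (-2 + (-107)² + 2*(-107)) - 5 = (-2 + 11449 - 214) - 5 = 11233 - 5 = 11228)
(Q(13) + u(-9, 5))² = (-2 + 11228)² = 11226² = 126023076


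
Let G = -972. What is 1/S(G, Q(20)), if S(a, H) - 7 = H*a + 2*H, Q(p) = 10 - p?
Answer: 1/9707 ≈ 0.00010302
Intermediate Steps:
S(a, H) = 7 + 2*H + H*a (S(a, H) = 7 + (H*a + 2*H) = 7 + (2*H + H*a) = 7 + 2*H + H*a)
1/S(G, Q(20)) = 1/(7 + 2*(10 - 1*20) + (10 - 1*20)*(-972)) = 1/(7 + 2*(10 - 20) + (10 - 20)*(-972)) = 1/(7 + 2*(-10) - 10*(-972)) = 1/(7 - 20 + 9720) = 1/9707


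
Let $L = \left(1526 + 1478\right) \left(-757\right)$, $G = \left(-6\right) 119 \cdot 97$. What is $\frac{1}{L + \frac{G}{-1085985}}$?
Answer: $- \frac{361995}{823186742774} \approx -4.3975 \cdot 10^{-7}$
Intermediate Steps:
$G = -69258$ ($G = \left(-714\right) 97 = -69258$)
$L = -2274028$ ($L = 3004 \left(-757\right) = -2274028$)
$\frac{1}{L + \frac{G}{-1085985}} = \frac{1}{-2274028 - \frac{69258}{-1085985}} = \frac{1}{-2274028 - - \frac{23086}{361995}} = \frac{1}{-2274028 + \frac{23086}{361995}} = \frac{1}{- \frac{823186742774}{361995}} = - \frac{361995}{823186742774}$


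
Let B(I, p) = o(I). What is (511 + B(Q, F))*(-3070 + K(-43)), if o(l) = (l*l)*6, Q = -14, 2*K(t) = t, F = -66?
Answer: -10430721/2 ≈ -5.2154e+6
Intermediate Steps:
K(t) = t/2
o(l) = 6*l² (o(l) = l²*6 = 6*l²)
B(I, p) = 6*I²
(511 + B(Q, F))*(-3070 + K(-43)) = (511 + 6*(-14)²)*(-3070 + (½)*(-43)) = (511 + 6*196)*(-3070 - 43/2) = (511 + 1176)*(-6183/2) = 1687*(-6183/2) = -10430721/2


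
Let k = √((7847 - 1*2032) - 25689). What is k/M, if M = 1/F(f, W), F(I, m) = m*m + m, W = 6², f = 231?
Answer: 1332*I*√19874 ≈ 1.8778e+5*I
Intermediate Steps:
W = 36
F(I, m) = m + m² (F(I, m) = m² + m = m + m²)
k = I*√19874 (k = √((7847 - 2032) - 25689) = √(5815 - 25689) = √(-19874) = I*√19874 ≈ 140.98*I)
M = 1/1332 (M = 1/(36*(1 + 36)) = 1/(36*37) = 1/1332 ≈ 0.00075075)
k/M = (I*√19874)/(1/1332) = (I*√19874)*1332 = 1332*I*√19874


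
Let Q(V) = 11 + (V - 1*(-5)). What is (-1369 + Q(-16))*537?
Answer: -735153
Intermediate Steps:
Q(V) = 16 + V (Q(V) = 11 + (V + 5) = 11 + (5 + V) = 16 + V)
(-1369 + Q(-16))*537 = (-1369 + (16 - 16))*537 = (-1369 + 0)*537 = -1369*537 = -735153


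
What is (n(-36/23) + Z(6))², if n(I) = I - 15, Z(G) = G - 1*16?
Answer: 373321/529 ≈ 705.71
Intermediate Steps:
Z(G) = -16 + G (Z(G) = G - 16 = -16 + G)
n(I) = -15 + I
(n(-36/23) + Z(6))² = ((-15 - 36/23) + (-16 + 6))² = ((-15 - 36*1/23) - 10)² = ((-15 - 36/23) - 10)² = (-381/23 - 10)² = (-611/23)² = 373321/529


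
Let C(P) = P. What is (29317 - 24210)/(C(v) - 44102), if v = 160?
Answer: -5107/43942 ≈ -0.11622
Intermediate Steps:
(29317 - 24210)/(C(v) - 44102) = (29317 - 24210)/(160 - 44102) = 5107/(-43942) = 5107*(-1/43942) = -5107/43942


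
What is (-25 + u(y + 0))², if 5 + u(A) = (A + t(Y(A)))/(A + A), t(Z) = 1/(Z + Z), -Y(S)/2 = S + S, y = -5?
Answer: 139263601/160000 ≈ 870.40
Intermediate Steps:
Y(S) = -4*S (Y(S) = -2*(S + S) = -4*S)
t(Z) = 1/(2*Z)
u(A) = -5 + (A - 1/(8*A))/(2*A) (u(A) = -5 + (A + 1/(2*((-4*A))))/(A + A) = -5 + (A + (-1/(4*A))/2)/((2*A)) = -5 + (A - 1/(8*A))*(1/(2*A)) = -5 + (A - 1/(8*A))/(2*A))
(-25 + u(y + 0))² = (-25 + (-9/2 - 1/(16*(-5 + 0)²)))² = (-25 + (-9/2 - 1/16/(-5)²))² = (-25 + (-9/2 - 1/16*1/25))² = (-25 + (-9/2 - 1/400))² = (-25 - 1801/400)² = (-11801/400)² = 139263601/160000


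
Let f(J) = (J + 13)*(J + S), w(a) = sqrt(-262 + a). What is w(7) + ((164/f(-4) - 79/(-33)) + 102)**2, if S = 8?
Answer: 116337796/9801 + I*sqrt(255) ≈ 11870.0 + 15.969*I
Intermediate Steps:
f(J) = (8 + J)*(13 + J) (f(J) = (J + 13)*(J + 8) = (13 + J)*(8 + J) = (8 + J)*(13 + J))
w(7) + ((164/f(-4) - 79/(-33)) + 102)**2 = sqrt(-262 + 7) + ((164/(104 + (-4)**2 + 21*(-4)) - 79/(-33)) + 102)**2 = sqrt(-255) + ((164/(104 + 16 - 84) - 79*(-1/33)) + 102)**2 = I*sqrt(255) + ((164/36 + 79/33) + 102)**2 = I*sqrt(255) + ((164*(1/36) + 79/33) + 102)**2 = I*sqrt(255) + ((41/9 + 79/33) + 102)**2 = I*sqrt(255) + (688/99 + 102)**2 = I*sqrt(255) + (10786/99)**2 = I*sqrt(255) + 116337796/9801 = 116337796/9801 + I*sqrt(255)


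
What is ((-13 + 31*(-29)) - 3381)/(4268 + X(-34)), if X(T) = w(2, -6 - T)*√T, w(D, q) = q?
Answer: -4580631/4560620 + 30051*I*√34/4560620 ≈ -1.0044 + 0.038422*I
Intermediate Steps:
X(T) = √T*(-6 - T) (X(T) = (-6 - T)*√T = √T*(-6 - T))
((-13 + 31*(-29)) - 3381)/(4268 + X(-34)) = ((-13 + 31*(-29)) - 3381)/(4268 + √(-34)*(-6 - 1*(-34))) = ((-13 - 899) - 3381)/(4268 + (I*√34)*(-6 + 34)) = (-912 - 3381)/(4268 + (I*√34)*28) = -4293/(4268 + 28*I*√34)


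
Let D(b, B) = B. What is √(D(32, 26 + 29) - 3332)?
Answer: I*√3277 ≈ 57.245*I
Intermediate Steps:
√(D(32, 26 + 29) - 3332) = √((26 + 29) - 3332) = √(55 - 3332) = √(-3277) = I*√3277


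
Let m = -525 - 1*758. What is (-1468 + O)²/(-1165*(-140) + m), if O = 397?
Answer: 382347/53939 ≈ 7.0885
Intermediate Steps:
m = -1283 (m = -525 - 758 = -1283)
(-1468 + O)²/(-1165*(-140) + m) = (-1468 + 397)²/(-1165*(-140) - 1283) = (-1071)²/(163100 - 1283) = 1147041/161817 = 1147041*(1/161817) = 382347/53939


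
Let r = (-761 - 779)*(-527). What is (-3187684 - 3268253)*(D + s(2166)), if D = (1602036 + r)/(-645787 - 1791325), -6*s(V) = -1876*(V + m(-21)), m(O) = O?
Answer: -1319024989927173036/304639 ≈ -4.3298e+12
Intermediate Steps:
r = 811580 (r = -1540*(-527) = 811580)
s(V) = -6566 + 938*V/3 (s(V) = -(-938)*(V - 21)/3 = -(-938)*(-21 + V)/3 = -(39396 - 1876*V)/6 = -6566 + 938*V/3)
D = -301702/304639 (D = (1602036 + 811580)/(-645787 - 1791325) = 2413616/(-2437112) = 2413616*(-1/2437112) = -301702/304639 ≈ -0.99036)
(-3187684 - 3268253)*(D + s(2166)) = (-3187684 - 3268253)*(-301702/304639 + (-6566 + (938/3)*2166)) = -6455937*(-301702/304639 + (-6566 + 677236)) = -6455937*(-301702/304639 + 670670) = -6455937*204311936428/304639 = -1319024989927173036/304639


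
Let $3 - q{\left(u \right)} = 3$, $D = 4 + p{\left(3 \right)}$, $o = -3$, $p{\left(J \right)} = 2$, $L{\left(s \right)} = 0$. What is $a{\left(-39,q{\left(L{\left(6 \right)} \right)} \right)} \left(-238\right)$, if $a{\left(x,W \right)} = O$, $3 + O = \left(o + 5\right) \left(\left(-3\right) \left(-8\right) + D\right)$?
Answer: $-13566$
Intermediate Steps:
$D = 6$ ($D = 4 + 2 = 6$)
$q{\left(u \right)} = 0$ ($q{\left(u \right)} = 3 - 3 = 0$)
$O = 57$ ($O = -3 + \left(-3 + 5\right) \left(\left(-3\right) \left(-8\right) + 6\right) = -3 + 2 \left(24 + 6\right) = -3 + 2 \cdot 30 = -3 + 60 = 57$)
$a{\left(x,W \right)} = 57$
$a{\left(-39,q{\left(L{\left(6 \right)} \right)} \right)} \left(-238\right) = 57 \left(-238\right) = -13566$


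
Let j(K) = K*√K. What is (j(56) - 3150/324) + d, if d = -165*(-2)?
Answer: 5765/18 + 112*√14 ≈ 739.34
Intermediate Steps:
d = 330
j(K) = K^(3/2)
(j(56) - 3150/324) + d = (56^(3/2) - 3150/324) + 330 = (112*√14 - 3150*1/324) + 330 = (112*√14 - 175/18) + 330 = (-175/18 + 112*√14) + 330 = 5765/18 + 112*√14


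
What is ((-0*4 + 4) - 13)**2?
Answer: 81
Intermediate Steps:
((-0*4 + 4) - 13)**2 = ((-1*0 + 4) - 13)**2 = ((0 + 4) - 13)**2 = (4 - 13)**2 = (-9)**2 = 81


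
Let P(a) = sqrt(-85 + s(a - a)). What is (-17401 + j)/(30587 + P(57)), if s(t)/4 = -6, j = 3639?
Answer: -210469147/467782339 + 6881*I*sqrt(109)/467782339 ≈ -0.44993 + 0.00015358*I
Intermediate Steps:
s(t) = -24 (s(t) = 4*(-6) = -24)
P(a) = I*sqrt(109) (P(a) = sqrt(-85 - 24) = sqrt(-109) = I*sqrt(109))
(-17401 + j)/(30587 + P(57)) = (-17401 + 3639)/(30587 + I*sqrt(109)) = -13762/(30587 + I*sqrt(109))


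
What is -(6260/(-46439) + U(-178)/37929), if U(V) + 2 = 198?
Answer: 228333496/1761384831 ≈ 0.12963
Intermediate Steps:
U(V) = 196 (U(V) = -2 + 198 = 196)
-(6260/(-46439) + U(-178)/37929) = -(6260/(-46439) + 196/37929) = -(6260*(-1/46439) + 196*(1/37929)) = -(-6260/46439 + 196/37929) = -1*(-228333496/1761384831) = 228333496/1761384831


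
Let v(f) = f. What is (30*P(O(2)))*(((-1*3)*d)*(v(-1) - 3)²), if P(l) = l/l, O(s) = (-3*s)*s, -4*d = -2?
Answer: -720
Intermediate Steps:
d = ½ (d = -¼*(-2) = ½ ≈ 0.50000)
O(s) = -3*s²
P(l) = 1
(30*P(O(2)))*(((-1*3)*d)*(v(-1) - 3)²) = (30*1)*((-1*3*(½))*(-1 - 3)²) = 30*(-3*½*(-4)²) = 30*(-3/2*16) = 30*(-24) = -720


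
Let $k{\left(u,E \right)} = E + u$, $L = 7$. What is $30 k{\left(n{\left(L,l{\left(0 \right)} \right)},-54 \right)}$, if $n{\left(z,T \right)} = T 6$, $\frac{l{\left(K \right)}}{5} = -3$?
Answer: $-4320$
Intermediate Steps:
$l{\left(K \right)} = -15$ ($l{\left(K \right)} = 5 \left(-3\right) = -15$)
$n{\left(z,T \right)} = 6 T$
$30 k{\left(n{\left(L,l{\left(0 \right)} \right)},-54 \right)} = 30 \left(-54 + 6 \left(-15\right)\right) = 30 \left(-54 - 90\right) = 30 \left(-144\right) = -4320$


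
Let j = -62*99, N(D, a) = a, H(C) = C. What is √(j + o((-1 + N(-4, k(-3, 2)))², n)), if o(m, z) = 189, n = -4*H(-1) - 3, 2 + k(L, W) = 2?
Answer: 3*I*√661 ≈ 77.13*I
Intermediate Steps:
k(L, W) = 0 (k(L, W) = -2 + 2 = 0)
n = 1 (n = -4*(-1) - 3 = 4 - 3 = 1)
j = -6138 (j = -1*6138 = -6138)
√(j + o((-1 + N(-4, k(-3, 2)))², n)) = √(-6138 + 189) = √(-5949) = 3*I*√661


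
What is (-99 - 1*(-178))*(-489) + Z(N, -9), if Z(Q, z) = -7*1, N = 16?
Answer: -38638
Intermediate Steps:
Z(Q, z) = -7
(-99 - 1*(-178))*(-489) + Z(N, -9) = (-99 - 1*(-178))*(-489) - 7 = (-99 + 178)*(-489) - 7 = 79*(-489) - 7 = -38631 - 7 = -38638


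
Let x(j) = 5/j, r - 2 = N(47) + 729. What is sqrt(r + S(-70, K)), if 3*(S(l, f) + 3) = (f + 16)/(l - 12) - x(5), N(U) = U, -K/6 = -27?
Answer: sqrt(11708985)/123 ≈ 27.820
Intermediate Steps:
K = 162 (K = -6*(-27) = 162)
r = 778 (r = 2 + (47 + 729) = 2 + 776 = 778)
S(l, f) = -10/3 + (16 + f)/(3*(-12 + l)) (S(l, f) = -3 + ((f + 16)/(l - 12) - 5/5)/3 = -3 + ((16 + f)/(-12 + l) - 5/5)/3 = -3 + ((16 + f)/(-12 + l) - 1*1)/3 = -3 + ((16 + f)/(-12 + l) - 1)/3 = -3 + (-1 + (16 + f)/(-12 + l))/3 = -3 + (-1/3 + (16 + f)/(3*(-12 + l))) = -10/3 + (16 + f)/(3*(-12 + l)))
sqrt(r + S(-70, K)) = sqrt(778 + (136 + 162 - 10*(-70))/(3*(-12 - 70))) = sqrt(778 + (1/3)*(136 + 162 + 700)/(-82)) = sqrt(778 + (1/3)*(-1/82)*998) = sqrt(778 - 499/123) = sqrt(95195/123) = sqrt(11708985)/123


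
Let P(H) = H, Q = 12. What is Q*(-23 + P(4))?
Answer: -228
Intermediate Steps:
Q*(-23 + P(4)) = 12*(-23 + 4) = 12*(-19) = -228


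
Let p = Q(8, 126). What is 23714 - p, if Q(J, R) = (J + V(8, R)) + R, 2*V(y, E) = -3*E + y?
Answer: 23765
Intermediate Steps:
V(y, E) = y/2 - 3*E/2 (V(y, E) = (-3*E + y)/2 = (y - 3*E)/2 = y/2 - 3*E/2)
Q(J, R) = 4 + J - R/2 (Q(J, R) = (J + ((½)*8 - 3*R/2)) + R = (J + (4 - 3*R/2)) + R = (4 + J - 3*R/2) + R = 4 + J - R/2)
p = -51 (p = 4 + 8 - ½*126 = 4 + 8 - 63 = -51)
23714 - p = 23714 - 1*(-51) = 23714 + 51 = 23765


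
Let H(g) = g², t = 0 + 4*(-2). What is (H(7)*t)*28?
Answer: -10976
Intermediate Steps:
t = -8 (t = 0 - 8 = -8)
(H(7)*t)*28 = (7²*(-8))*28 = (49*(-8))*28 = -392*28 = -10976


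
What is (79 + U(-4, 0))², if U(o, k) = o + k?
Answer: 5625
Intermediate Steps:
U(o, k) = k + o
(79 + U(-4, 0))² = (79 + (0 - 4))² = (79 - 4)² = 75² = 5625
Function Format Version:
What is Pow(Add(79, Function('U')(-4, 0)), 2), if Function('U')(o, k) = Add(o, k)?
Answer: 5625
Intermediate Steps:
Function('U')(o, k) = Add(k, o)
Pow(Add(79, Function('U')(-4, 0)), 2) = Pow(Add(79, Add(0, -4)), 2) = Pow(Add(79, -4), 2) = Pow(75, 2) = 5625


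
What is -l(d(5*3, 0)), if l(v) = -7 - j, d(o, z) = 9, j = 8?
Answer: 15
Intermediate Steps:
l(v) = -15 (l(v) = -7 - 1*8 = -7 - 8 = -15)
-l(d(5*3, 0)) = -1*(-15) = 15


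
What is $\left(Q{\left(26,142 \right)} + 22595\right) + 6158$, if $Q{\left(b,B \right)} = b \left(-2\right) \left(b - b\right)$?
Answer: $28753$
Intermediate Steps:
$Q{\left(b,B \right)} = 0$ ($Q{\left(b,B \right)} = - 2 b 0 = 0$)
$\left(Q{\left(26,142 \right)} + 22595\right) + 6158 = \left(0 + 22595\right) + 6158 = 22595 + 6158 = 28753$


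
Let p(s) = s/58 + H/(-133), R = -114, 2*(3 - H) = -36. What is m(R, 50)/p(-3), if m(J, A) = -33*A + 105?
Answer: 567530/77 ≈ 7370.5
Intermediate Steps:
H = 21 (H = 3 - 1/2*(-36) = 3 + 18 = 21)
m(J, A) = 105 - 33*A
p(s) = -3/19 + s/58 (p(s) = s/58 + 21/(-133) = s*(1/58) + 21*(-1/133) = s/58 - 3/19 = -3/19 + s/58)
m(R, 50)/p(-3) = (105 - 33*50)/(-3/19 + (1/58)*(-3)) = (105 - 1650)/(-3/19 - 3/58) = -1545/(-231/1102) = -1545*(-1102/231) = 567530/77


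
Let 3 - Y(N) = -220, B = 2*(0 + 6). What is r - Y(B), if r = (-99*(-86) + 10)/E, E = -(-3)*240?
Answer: -38009/180 ≈ -211.16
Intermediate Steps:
B = 12 (B = 2*6 = 12)
Y(N) = 223 (Y(N) = 3 - 1*(-220) = 3 + 220 = 223)
E = 720 (E = -1*(-720) = 720)
r = 2131/180 (r = (-99*(-86) + 10)/720 = (8514 + 10)*(1/720) = 8524*(1/720) = 2131/180 ≈ 11.839)
r - Y(B) = 2131/180 - 1*223 = 2131/180 - 223 = -38009/180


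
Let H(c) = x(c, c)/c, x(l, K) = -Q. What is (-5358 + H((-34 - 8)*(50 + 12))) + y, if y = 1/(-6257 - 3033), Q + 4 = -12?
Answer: -32404096631/6047790 ≈ -5358.0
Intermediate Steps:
Q = -16 (Q = -4 - 12 = -16)
x(l, K) = 16 (x(l, K) = -1*(-16) = 16)
H(c) = 16/c
y = -1/9290 (y = 1/(-9290) = -1/9290 ≈ -0.00010764)
(-5358 + H((-34 - 8)*(50 + 12))) + y = (-5358 + 16/(((-34 - 8)*(50 + 12)))) - 1/9290 = (-5358 + 16/((-42*62))) - 1/9290 = (-5358 + 16/(-2604)) - 1/9290 = (-5358 + 16*(-1/2604)) - 1/9290 = (-5358 - 4/651) - 1/9290 = -3488062/651 - 1/9290 = -32404096631/6047790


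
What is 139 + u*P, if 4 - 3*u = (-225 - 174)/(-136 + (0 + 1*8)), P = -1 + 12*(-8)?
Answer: 42415/384 ≈ 110.46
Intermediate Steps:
P = -97 (P = -1 - 96 = -97)
u = 113/384 (u = 4/3 - (-225 - 174)/(3*(-136 + (0 + 1*8))) = 4/3 - (-133)/(-136 + (0 + 8)) = 4/3 - (-133)/(-136 + 8) = 4/3 - (-133)/(-128) = 4/3 - (-133)*(-1)/128 = 4/3 - 1/3*399/128 = 4/3 - 133/128 = 113/384 ≈ 0.29427)
139 + u*P = 139 + (113/384)*(-97) = 139 - 10961/384 = 42415/384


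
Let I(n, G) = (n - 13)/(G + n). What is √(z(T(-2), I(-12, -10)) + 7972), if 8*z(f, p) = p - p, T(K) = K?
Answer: 2*√1993 ≈ 89.286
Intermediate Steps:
I(n, G) = (-13 + n)/(G + n)
z(f, p) = 0 (z(f, p) = (p - p)/8 = (⅛)*0 = 0)
√(z(T(-2), I(-12, -10)) + 7972) = √(0 + 7972) = √7972 = 2*√1993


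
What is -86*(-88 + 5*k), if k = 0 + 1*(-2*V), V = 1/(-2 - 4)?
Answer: 22274/3 ≈ 7424.7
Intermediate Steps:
V = -1/6 (V = 1/(-6) = -1/6 ≈ -0.16667)
k = 1/3 (k = 0 + 1*(-2*(-1/6)) = 0 + 1*(1/3) = 0 + 1/3 = 1/3 ≈ 0.33333)
-86*(-88 + 5*k) = -86*(-88 + 5*(1/3)) = -86*(-88 + 5/3) = -86*(-259/3) = 22274/3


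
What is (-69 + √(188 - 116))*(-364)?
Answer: 25116 - 2184*√2 ≈ 22027.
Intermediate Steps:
(-69 + √(188 - 116))*(-364) = (-69 + √72)*(-364) = (-69 + 6*√2)*(-364) = 25116 - 2184*√2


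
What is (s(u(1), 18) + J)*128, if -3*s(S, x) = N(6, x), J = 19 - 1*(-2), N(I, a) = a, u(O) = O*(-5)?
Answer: 1920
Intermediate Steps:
u(O) = -5*O
J = 21 (J = 19 + 2 = 21)
s(S, x) = -x/3
(s(u(1), 18) + J)*128 = (-1/3*18 + 21)*128 = (-6 + 21)*128 = 15*128 = 1920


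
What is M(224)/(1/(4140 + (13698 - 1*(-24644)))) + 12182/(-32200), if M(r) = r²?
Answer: 34318386989109/16100 ≈ 2.1316e+9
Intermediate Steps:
M(224)/(1/(4140 + (13698 - 1*(-24644)))) + 12182/(-32200) = 224²/(1/(4140 + (13698 - 1*(-24644)))) + 12182/(-32200) = 50176/(1/(4140 + (13698 + 24644))) + 12182*(-1/32200) = 50176/(1/(4140 + 38342)) - 6091/16100 = 50176/(1/42482) - 6091/16100 = 50176*42482 - 6091/16100 = 2131576832 - 6091/16100 = 34318386989109/16100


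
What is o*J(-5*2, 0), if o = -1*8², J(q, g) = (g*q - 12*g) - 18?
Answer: 1152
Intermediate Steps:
J(q, g) = -18 - 12*g + g*q (J(q, g) = (-12*g + g*q) - 18 = -18 - 12*g + g*q)
o = -64 (o = -1*64 = -64)
o*J(-5*2, 0) = -64*(-18 - 12*0 + 0*(-5*2)) = -64*(-18 + 0 + 0*(-10)) = -64*(-18 + 0 + 0) = -64*(-18) = 1152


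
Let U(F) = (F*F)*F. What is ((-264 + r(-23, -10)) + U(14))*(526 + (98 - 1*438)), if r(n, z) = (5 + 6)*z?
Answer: 440820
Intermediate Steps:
r(n, z) = 11*z
U(F) = F**3 (U(F) = F**2*F = F**3)
((-264 + r(-23, -10)) + U(14))*(526 + (98 - 1*438)) = ((-264 + 11*(-10)) + 14**3)*(526 + (98 - 1*438)) = ((-264 - 110) + 2744)*(526 + (98 - 438)) = (-374 + 2744)*(526 - 340) = 2370*186 = 440820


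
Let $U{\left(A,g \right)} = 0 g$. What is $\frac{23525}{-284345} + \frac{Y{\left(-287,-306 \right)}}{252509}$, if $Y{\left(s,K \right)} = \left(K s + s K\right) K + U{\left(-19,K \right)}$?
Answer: $- \frac{3057729837461}{14359934321} \approx -212.93$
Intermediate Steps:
$U{\left(A,g \right)} = 0$
$Y{\left(s,K \right)} = 2 s K^{2}$ ($Y{\left(s,K \right)} = \left(K s + s K\right) K + 0 = \left(K s + K s\right) K + 0 = 2 K s K + 0 = 2 s K^{2} + 0 = 2 s K^{2}$)
$\frac{23525}{-284345} + \frac{Y{\left(-287,-306 \right)}}{252509} = \frac{23525}{-284345} + \frac{2 \left(-287\right) \left(-306\right)^{2}}{252509} = 23525 \left(- \frac{1}{284345}\right) + 2 \left(-287\right) 93636 \cdot \frac{1}{252509} = - \frac{4705}{56869} - \frac{53747064}{252509} = - \frac{3057729837461}{14359934321}$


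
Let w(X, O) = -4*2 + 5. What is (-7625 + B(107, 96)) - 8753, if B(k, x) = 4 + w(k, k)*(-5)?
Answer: -16359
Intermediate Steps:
w(X, O) = -3 (w(X, O) = -8 + 5 = -3)
B(k, x) = 19 (B(k, x) = 4 - 3*(-5) = 4 + 15 = 19)
(-7625 + B(107, 96)) - 8753 = (-7625 + 19) - 8753 = -7606 - 8753 = -16359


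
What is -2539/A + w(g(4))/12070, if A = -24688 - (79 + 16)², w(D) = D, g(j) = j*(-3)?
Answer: 15120587/203457955 ≈ 0.074318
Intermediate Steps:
g(j) = -3*j
A = -33713 (A = -24688 - 1*95² = -24688 - 1*9025 = -24688 - 9025 = -33713)
-2539/A + w(g(4))/12070 = -2539/(-33713) - 3*4/12070 = -2539*(-1/33713) - 12*1/12070 = 2539/33713 - 6/6035 = 15120587/203457955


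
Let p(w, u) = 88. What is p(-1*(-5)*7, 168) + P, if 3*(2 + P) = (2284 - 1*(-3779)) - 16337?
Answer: -10016/3 ≈ -3338.7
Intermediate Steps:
P = -10280/3 (P = -2 + ((2284 - 1*(-3779)) - 16337)/3 = -2 + ((2284 + 3779) - 16337)/3 = -2 + (6063 - 16337)/3 = -2 + (1/3)*(-10274) = -2 - 10274/3 = -10280/3 ≈ -3426.7)
p(-1*(-5)*7, 168) + P = 88 - 10280/3 = -10016/3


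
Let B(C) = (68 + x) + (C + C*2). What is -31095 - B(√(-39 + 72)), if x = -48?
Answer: -31115 - 3*√33 ≈ -31132.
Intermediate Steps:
B(C) = 20 + 3*C (B(C) = (68 - 48) + (C + C*2) = 20 + (C + 2*C) = 20 + 3*C)
-31095 - B(√(-39 + 72)) = -31095 - (20 + 3*√(-39 + 72)) = -31095 - (20 + 3*√33) = -31095 + (-20 - 3*√33) = -31115 - 3*√33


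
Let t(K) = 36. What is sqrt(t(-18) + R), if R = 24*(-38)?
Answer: 2*I*sqrt(219) ≈ 29.597*I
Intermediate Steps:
R = -912
sqrt(t(-18) + R) = sqrt(36 - 912) = sqrt(-876) = 2*I*sqrt(219)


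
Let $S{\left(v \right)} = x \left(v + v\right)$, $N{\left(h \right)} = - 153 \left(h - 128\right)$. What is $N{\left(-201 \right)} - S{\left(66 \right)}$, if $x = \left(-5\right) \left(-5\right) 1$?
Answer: $47037$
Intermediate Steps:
$x = 25$ ($x = 25 \cdot 1 = 25$)
$N{\left(h \right)} = 19584 - 153 h$ ($N{\left(h \right)} = - 153 \left(-128 + h\right) = 19584 - 153 h$)
$S{\left(v \right)} = 50 v$ ($S{\left(v \right)} = 25 \left(v + v\right) = 25 \cdot 2 v = 50 v$)
$N{\left(-201 \right)} - S{\left(66 \right)} = \left(19584 - -30753\right) - 50 \cdot 66 = \left(19584 + 30753\right) - 3300 = 50337 - 3300 = 47037$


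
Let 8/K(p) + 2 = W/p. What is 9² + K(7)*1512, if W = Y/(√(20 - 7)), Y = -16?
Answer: -1268721/191 + 112896*√13/191 ≈ -4511.4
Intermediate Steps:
W = -16*√13/13 (W = -16/√(20 - 7) = -16*√13/13 ≈ -4.4376)
K(p) = 8/(-2 - 16*√13/(13*p)) (K(p) = 8/(-2 + (-16*√13/13)/p) = 8/(-2 - 16*√13/(13*p)))
9² + K(7)*1512 = 9² - 52*7/(8*√13 + 13*7)*1512 = 81 - 52*7/(8*√13 + 91)*1512 = 81 - 52*7/(91 + 8*√13)*1512 = 81 - 364/(91 + 8*√13)*1512 = 81 - 550368/(91 + 8*√13)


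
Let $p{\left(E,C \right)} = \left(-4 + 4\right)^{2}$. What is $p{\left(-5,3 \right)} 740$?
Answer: $0$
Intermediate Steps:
$p{\left(E,C \right)} = 0$ ($p{\left(E,C \right)} = 0^{2} = 0$)
$p{\left(-5,3 \right)} 740 = 0 \cdot 740 = 0$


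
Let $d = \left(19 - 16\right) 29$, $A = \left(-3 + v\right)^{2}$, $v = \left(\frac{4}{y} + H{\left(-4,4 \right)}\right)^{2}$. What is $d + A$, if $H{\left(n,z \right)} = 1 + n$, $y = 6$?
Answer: $\frac{7531}{81} \approx 92.975$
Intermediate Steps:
$v = \frac{49}{9}$ ($v = \left(\frac{4}{6} + \left(1 - 4\right)\right)^{2} = \left(4 \cdot \frac{1}{6} - 3\right)^{2} = \left(\frac{2}{3} - 3\right)^{2} = \left(- \frac{7}{3}\right)^{2} = \frac{49}{9} \approx 5.4444$)
$A = \frac{484}{81}$ ($A = \left(-3 + \frac{49}{9}\right)^{2} = \left(\frac{22}{9}\right)^{2} = \frac{484}{81} \approx 5.9753$)
$d = 87$ ($d = 3 \cdot 29 = 87$)
$d + A = 87 + \frac{484}{81} = \frac{7531}{81}$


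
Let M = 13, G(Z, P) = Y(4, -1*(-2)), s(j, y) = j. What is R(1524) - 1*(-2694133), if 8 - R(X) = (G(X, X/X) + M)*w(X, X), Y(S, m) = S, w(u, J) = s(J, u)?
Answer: 2668233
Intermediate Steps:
w(u, J) = J
G(Z, P) = 4
R(X) = 8 - 17*X (R(X) = 8 - (4 + 13)*X = 8 - 17*X)
R(1524) - 1*(-2694133) = (8 - 17*1524) - 1*(-2694133) = (8 - 25908) + 2694133 = -25900 + 2694133 = 2668233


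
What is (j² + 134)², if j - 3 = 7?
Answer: 54756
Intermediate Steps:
j = 10 (j = 3 + 7 = 10)
(j² + 134)² = (10² + 134)² = (100 + 134)² = 234² = 54756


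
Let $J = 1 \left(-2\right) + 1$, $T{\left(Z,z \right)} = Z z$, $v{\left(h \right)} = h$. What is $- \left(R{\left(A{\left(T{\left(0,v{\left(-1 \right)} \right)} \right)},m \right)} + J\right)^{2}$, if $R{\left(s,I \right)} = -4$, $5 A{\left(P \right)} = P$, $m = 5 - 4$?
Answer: $-25$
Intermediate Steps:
$m = 1$
$A{\left(P \right)} = \frac{P}{5}$
$J = -1$ ($J = -2 + 1 = -1$)
$- \left(R{\left(A{\left(T{\left(0,v{\left(-1 \right)} \right)} \right)},m \right)} + J\right)^{2} = - \left(-4 - 1\right)^{2} = - \left(-5\right)^{2} = \left(-1\right) 25 = -25$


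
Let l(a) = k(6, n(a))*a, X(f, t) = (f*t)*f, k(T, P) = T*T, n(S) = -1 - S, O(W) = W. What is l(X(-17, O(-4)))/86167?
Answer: -41616/86167 ≈ -0.48297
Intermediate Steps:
k(T, P) = T**2
X(f, t) = t*f**2
l(a) = 36*a (l(a) = 6**2*a = 36*a)
l(X(-17, O(-4)))/86167 = (36*(-4*(-17)**2))/86167 = (36*(-4*289))*(1/86167) = (36*(-1156))*(1/86167) = -41616*1/86167 = -41616/86167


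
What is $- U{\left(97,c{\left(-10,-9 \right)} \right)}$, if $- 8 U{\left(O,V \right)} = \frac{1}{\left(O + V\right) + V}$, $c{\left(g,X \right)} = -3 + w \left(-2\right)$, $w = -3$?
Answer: $\frac{1}{824} \approx 0.0012136$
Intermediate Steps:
$c{\left(g,X \right)} = 3$ ($c{\left(g,X \right)} = -3 - -6 = -3 + 6 = 3$)
$U{\left(O,V \right)} = - \frac{1}{8 \left(O + 2 V\right)}$ ($U{\left(O,V \right)} = - \frac{1}{8 \left(\left(O + V\right) + V\right)} = - \frac{1}{8 \left(O + 2 V\right)}$)
$- U{\left(97,c{\left(-10,-9 \right)} \right)} = - \frac{-1}{8 \cdot 97 + 16 \cdot 3} = - \frac{-1}{776 + 48} = - \frac{-1}{824} = \left(-1\right) \left(- \frac{1}{824}\right) = \frac{1}{824}$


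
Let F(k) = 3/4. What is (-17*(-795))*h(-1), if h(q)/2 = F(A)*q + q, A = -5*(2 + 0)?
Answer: -94605/2 ≈ -47303.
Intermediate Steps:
A = -10 (A = -5*2 = -10)
F(k) = 3/4 (F(k) = 3*(1/4) = 3/4)
h(q) = 7*q/2 (h(q) = 2*(3*q/4 + q) = 2*(7*q/4) = 7*q/2)
(-17*(-795))*h(-1) = (-17*(-795))*((7/2)*(-1)) = 13515*(-7/2) = -94605/2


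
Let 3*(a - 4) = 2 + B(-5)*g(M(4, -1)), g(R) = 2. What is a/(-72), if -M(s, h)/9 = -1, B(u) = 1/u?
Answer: -17/270 ≈ -0.062963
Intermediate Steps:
M(s, h) = 9 (M(s, h) = -9*(-1) = 9)
a = 68/15 (a = 4 + (2 + 2/(-5))/3 = 4 + (2 - 1/5*2)/3 = 4 + (2 - 2/5)/3 = 4 + (1/3)*(8/5) = 4 + 8/15 = 68/15 ≈ 4.5333)
a/(-72) = (68/15)/(-72) = (68/15)*(-1/72) = -17/270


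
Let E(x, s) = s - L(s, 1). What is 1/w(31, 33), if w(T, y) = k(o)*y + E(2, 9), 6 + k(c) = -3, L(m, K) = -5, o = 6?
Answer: -1/283 ≈ -0.0035336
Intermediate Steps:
k(c) = -9 (k(c) = -6 - 3 = -9)
E(x, s) = 5 + s (E(x, s) = s - 1*(-5) = s + 5 = 5 + s)
w(T, y) = 14 - 9*y (w(T, y) = -9*y + (5 + 9) = -9*y + 14 = 14 - 9*y)
1/w(31, 33) = 1/(14 - 9*33) = 1/(14 - 297) = 1/(-283) = -1/283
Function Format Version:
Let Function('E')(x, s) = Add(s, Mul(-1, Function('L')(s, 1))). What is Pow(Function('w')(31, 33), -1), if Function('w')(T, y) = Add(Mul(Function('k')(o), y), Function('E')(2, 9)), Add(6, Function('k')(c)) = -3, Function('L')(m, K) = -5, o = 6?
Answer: Rational(-1, 283) ≈ -0.0035336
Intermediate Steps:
Function('k')(c) = -9 (Function('k')(c) = Add(-6, -3) = -9)
Function('E')(x, s) = Add(5, s) (Function('E')(x, s) = Add(s, Mul(-1, -5)) = Add(s, 5) = Add(5, s))
Function('w')(T, y) = Add(14, Mul(-9, y)) (Function('w')(T, y) = Add(Mul(-9, y), Add(5, 9)) = Add(Mul(-9, y), 14) = Add(14, Mul(-9, y)))
Pow(Function('w')(31, 33), -1) = Pow(Add(14, Mul(-9, 33)), -1) = Pow(Add(14, -297), -1) = Pow(-283, -1) = Rational(-1, 283)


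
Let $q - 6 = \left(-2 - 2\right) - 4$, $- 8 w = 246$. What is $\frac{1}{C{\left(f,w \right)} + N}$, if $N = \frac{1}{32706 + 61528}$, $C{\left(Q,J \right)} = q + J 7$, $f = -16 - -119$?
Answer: $- \frac{188468}{40944671} \approx -0.004603$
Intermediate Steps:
$w = - \frac{123}{4}$ ($w = \left(- \frac{1}{8}\right) 246 = - \frac{123}{4} \approx -30.75$)
$q = -2$ ($q = 6 - 8 = -2$)
$f = 103$ ($f = -16 + 119 = 103$)
$C{\left(Q,J \right)} = -2 + 7 J$ ($C{\left(Q,J \right)} = -2 + J 7 = -2 + 7 J$)
$N = \frac{1}{94234} \approx 1.0612 \cdot 10^{-5}$
$\frac{1}{C{\left(f,w \right)} + N} = \frac{1}{\left(-2 + 7 \left(- \frac{123}{4}\right)\right) + \frac{1}{94234}} = \frac{1}{\left(-2 - \frac{861}{4}\right) + \frac{1}{94234}} = \frac{1}{- \frac{869}{4} + \frac{1}{94234}} = \frac{1}{- \frac{40944671}{188468}} = - \frac{188468}{40944671}$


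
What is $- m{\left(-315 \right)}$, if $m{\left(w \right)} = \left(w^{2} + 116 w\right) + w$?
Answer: $-62370$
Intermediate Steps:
$m{\left(w \right)} = w^{2} + 117 w$
$- m{\left(-315 \right)} = - \left(-315\right) \left(117 - 315\right) = - \left(-315\right) \left(-198\right) = \left(-1\right) 62370 = -62370$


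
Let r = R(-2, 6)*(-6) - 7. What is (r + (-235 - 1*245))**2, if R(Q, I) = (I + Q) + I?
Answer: 299209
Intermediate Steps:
R(Q, I) = Q + 2*I
r = -67 (r = (-2 + 2*6)*(-6) - 7 = (-2 + 12)*(-6) - 7 = 10*(-6) - 7 = -60 - 7 = -67)
(r + (-235 - 1*245))**2 = (-67 + (-235 - 1*245))**2 = (-67 + (-235 - 245))**2 = (-67 - 480)**2 = (-547)**2 = 299209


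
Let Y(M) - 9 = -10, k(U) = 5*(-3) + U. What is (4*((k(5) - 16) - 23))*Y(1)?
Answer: 196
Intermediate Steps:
k(U) = -15 + U
Y(M) = -1 (Y(M) = 9 - 10 = -1)
(4*((k(5) - 16) - 23))*Y(1) = (4*(((-15 + 5) - 16) - 23))*(-1) = (4*((-10 - 16) - 23))*(-1) = (4*(-26 - 23))*(-1) = (4*(-49))*(-1) = -196*(-1) = 196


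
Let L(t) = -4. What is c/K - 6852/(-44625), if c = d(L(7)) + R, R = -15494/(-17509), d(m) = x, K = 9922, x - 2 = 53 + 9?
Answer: 206842668941/1292074466375 ≈ 0.16009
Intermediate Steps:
x = 64 (x = 2 + (53 + 9) = 2 + 62 = 64)
d(m) = 64
R = 15494/17509 (R = -15494*(-1/17509) = 15494/17509 ≈ 0.88492)
c = 1136070/17509 (c = 64 + 15494/17509 = 1136070/17509 ≈ 64.885)
c/K - 6852/(-44625) = (1136070/17509)/9922 - 6852/(-44625) = (1136070/17509)*(1/9922) - 6852*(-1/44625) = 568035/86862149 + 2284/14875 = 206842668941/1292074466375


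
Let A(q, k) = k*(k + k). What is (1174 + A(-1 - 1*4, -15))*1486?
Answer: 2413264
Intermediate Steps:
A(q, k) = 2*k**2 (A(q, k) = k*(2*k) = 2*k**2)
(1174 + A(-1 - 1*4, -15))*1486 = (1174 + 2*(-15)**2)*1486 = (1174 + 2*225)*1486 = (1174 + 450)*1486 = 1624*1486 = 2413264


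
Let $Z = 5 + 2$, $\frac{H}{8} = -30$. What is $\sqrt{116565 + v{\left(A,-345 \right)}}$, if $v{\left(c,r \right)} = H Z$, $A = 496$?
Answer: $3 \sqrt{12765} \approx 338.95$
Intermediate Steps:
$H = -240$ ($H = 8 \left(-30\right) = -240$)
$Z = 7$
$v{\left(c,r \right)} = -1680$ ($v{\left(c,r \right)} = \left(-240\right) 7 = -1680$)
$\sqrt{116565 + v{\left(A,-345 \right)}} = \sqrt{116565 - 1680} = \sqrt{114885} = 3 \sqrt{12765}$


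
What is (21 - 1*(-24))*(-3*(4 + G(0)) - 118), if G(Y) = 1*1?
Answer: -5985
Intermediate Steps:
G(Y) = 1
(21 - 1*(-24))*(-3*(4 + G(0)) - 118) = (21 - 1*(-24))*(-3*(4 + 1) - 118) = (21 + 24)*(-3*5 - 118) = 45*(-15 - 118) = 45*(-133) = -5985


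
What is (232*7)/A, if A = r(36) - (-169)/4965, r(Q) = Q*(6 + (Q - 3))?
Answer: 8063160/6971029 ≈ 1.1567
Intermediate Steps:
r(Q) = Q*(3 + Q) (r(Q) = Q*(6 + (-3 + Q)) = Q*(3 + Q))
A = 6971029/4965 (A = 36*(3 + 36) - (-169)/4965 = 36*39 - (-169)/4965 = 1404 - 1*(-169/4965) = 1404 + 169/4965 = 6971029/4965 ≈ 1404.0)
(232*7)/A = (232*7)/(6971029/4965) = 1624*(4965/6971029) = 8063160/6971029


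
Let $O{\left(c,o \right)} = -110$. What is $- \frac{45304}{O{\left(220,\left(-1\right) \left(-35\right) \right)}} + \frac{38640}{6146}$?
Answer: $\frac{10096028}{24145} \approx 418.14$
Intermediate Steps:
$- \frac{45304}{O{\left(220,\left(-1\right) \left(-35\right) \right)}} + \frac{38640}{6146} = - \frac{45304}{-110} + \frac{38640}{6146} = \left(-45304\right) \left(- \frac{1}{110}\right) + 38640 \cdot \frac{1}{6146} = \frac{22652}{55} + \frac{2760}{439} = \frac{10096028}{24145}$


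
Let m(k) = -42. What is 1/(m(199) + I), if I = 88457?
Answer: 1/88415 ≈ 1.1310e-5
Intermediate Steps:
1/(m(199) + I) = 1/(-42 + 88457) = 1/88415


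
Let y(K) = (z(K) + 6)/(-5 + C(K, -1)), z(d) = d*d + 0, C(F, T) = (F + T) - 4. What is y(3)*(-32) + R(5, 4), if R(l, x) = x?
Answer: 508/7 ≈ 72.571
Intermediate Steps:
C(F, T) = -4 + F + T
z(d) = d**2 (z(d) = d**2 + 0 = d**2)
y(K) = (6 + K**2)/(-10 + K) (y(K) = (K**2 + 6)/(-5 + (-4 + K - 1)) = (6 + K**2)/(-5 + (-5 + K)) = (6 + K**2)/(-10 + K))
y(3)*(-32) + R(5, 4) = ((6 + 3**2)/(-10 + 3))*(-32) + 4 = ((6 + 9)/(-7))*(-32) + 4 = -1/7*15*(-32) + 4 = -15/7*(-32) + 4 = 480/7 + 4 = 508/7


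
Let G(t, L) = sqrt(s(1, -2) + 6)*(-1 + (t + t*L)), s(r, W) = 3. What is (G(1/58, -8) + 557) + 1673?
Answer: 129145/58 ≈ 2226.6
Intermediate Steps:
G(t, L) = -3 + 3*t + 3*L*t (G(t, L) = sqrt(3 + 6)*(-1 + (t + t*L)) = sqrt(9)*(-1 + (t + L*t)) = 3*(-1 + t + L*t) = -3 + 3*t + 3*L*t)
(G(1/58, -8) + 557) + 1673 = ((-3 + 3/58 + 3*(-8)/58) + 557) + 1673 = ((-3 + 3*(1/58) + 3*(-8)*(1/58)) + 557) + 1673 = ((-3 + 3/58 - 12/29) + 557) + 1673 = (-195/58 + 557) + 1673 = 32111/58 + 1673 = 129145/58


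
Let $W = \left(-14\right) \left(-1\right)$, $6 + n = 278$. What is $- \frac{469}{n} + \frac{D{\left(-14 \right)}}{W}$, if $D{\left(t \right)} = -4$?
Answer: $- \frac{3827}{1904} \approx -2.01$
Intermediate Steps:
$n = 272$ ($n = -6 + 278 = 272$)
$W = 14$
$- \frac{469}{n} + \frac{D{\left(-14 \right)}}{W} = - \frac{469}{272} - \frac{4}{14} = \left(-469\right) \frac{1}{272} - \frac{2}{7} = - \frac{469}{272} - \frac{2}{7} = - \frac{3827}{1904}$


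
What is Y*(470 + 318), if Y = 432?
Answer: 340416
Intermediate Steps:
Y*(470 + 318) = 432*(470 + 318) = 432*788 = 340416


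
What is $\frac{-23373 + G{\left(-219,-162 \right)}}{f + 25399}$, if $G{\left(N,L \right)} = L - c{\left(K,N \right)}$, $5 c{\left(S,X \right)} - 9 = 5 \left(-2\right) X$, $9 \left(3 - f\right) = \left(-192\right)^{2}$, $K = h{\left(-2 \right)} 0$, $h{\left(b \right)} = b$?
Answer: $- \frac{19979}{17755} \approx -1.1253$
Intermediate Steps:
$K = 0$ ($K = \left(-2\right) 0 = 0$)
$f = -4093$ ($f = 3 - \frac{\left(-192\right)^{2}}{9} = 3 - 4096 = -4093$)
$c{\left(S,X \right)} = \frac{9}{5} - 2 X$ ($c{\left(S,X \right)} = \frac{9}{5} + \frac{5 \left(-2\right) X}{5} = \frac{9}{5} + \frac{\left(-10\right) X}{5} = \frac{9}{5} - 2 X$)
$G{\left(N,L \right)} = - \frac{9}{5} + L + 2 N$ ($G{\left(N,L \right)} = L - \left(\frac{9}{5} - 2 N\right) = L + \left(- \frac{9}{5} + 2 N\right) = - \frac{9}{5} + L + 2 N$)
$\frac{-23373 + G{\left(-219,-162 \right)}}{f + 25399} = \frac{-23373 - \frac{3009}{5}}{-4093 + 25399} = \frac{-23373 - \frac{3009}{5}}{21306} = \left(-23373 - \frac{3009}{5}\right) \frac{1}{21306} = \left(- \frac{119874}{5}\right) \frac{1}{21306} = - \frac{19979}{17755}$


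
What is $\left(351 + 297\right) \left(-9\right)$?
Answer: $-5832$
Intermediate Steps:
$\left(351 + 297\right) \left(-9\right) = 648 \left(-9\right) = -5832$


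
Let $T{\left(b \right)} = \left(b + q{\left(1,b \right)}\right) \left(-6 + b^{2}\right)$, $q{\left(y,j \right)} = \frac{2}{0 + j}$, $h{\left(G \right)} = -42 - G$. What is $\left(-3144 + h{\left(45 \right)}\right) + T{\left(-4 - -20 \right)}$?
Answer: $\frac{3201}{4} \approx 800.25$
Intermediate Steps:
$q{\left(y,j \right)} = \frac{2}{j}$
$T{\left(b \right)} = \left(-6 + b^{2}\right) \left(b + \frac{2}{b}\right)$ ($T{\left(b \right)} = \left(b + \frac{2}{b}\right) \left(-6 + b^{2}\right) = \left(-6 + b^{2}\right) \left(b + \frac{2}{b}\right)$)
$\left(-3144 + h{\left(45 \right)}\right) + T{\left(-4 - -20 \right)} = \left(-3144 - 87\right) - \left(- \left(-4 - -20\right)^{3} + 4 \left(-4 - -20\right) + \frac{12}{-4 - -20}\right) = \left(-3144 - 87\right) - \left(- \left(-4 + 20\right)^{3} + 4 \left(-4 + 20\right) + \frac{12}{-4 + 20}\right) = \left(-3144 - 87\right) - \left(64 - 4096 + \frac{3}{4}\right) = -3231 - - \frac{16125}{4} = -3231 + \frac{16125}{4} = \frac{3201}{4}$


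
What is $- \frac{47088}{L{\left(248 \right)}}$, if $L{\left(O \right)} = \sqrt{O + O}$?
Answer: $- \frac{11772 \sqrt{31}}{31} \approx -2114.3$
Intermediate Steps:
$L{\left(O \right)} = \sqrt{2} \sqrt{O}$ ($L{\left(O \right)} = \sqrt{2 O} = \sqrt{2} \sqrt{O}$)
$- \frac{47088}{L{\left(248 \right)}} = - \frac{47088}{\sqrt{2} \sqrt{248}} = - \frac{47088}{\sqrt{2} \cdot 2 \sqrt{62}} = - \frac{47088}{4 \sqrt{31}} = - 47088 \frac{\sqrt{31}}{124} = - \frac{11772 \sqrt{31}}{31}$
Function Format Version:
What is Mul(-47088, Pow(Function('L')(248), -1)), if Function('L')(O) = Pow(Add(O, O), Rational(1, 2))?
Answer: Mul(Rational(-11772, 31), Pow(31, Rational(1, 2))) ≈ -2114.3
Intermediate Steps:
Function('L')(O) = Mul(Pow(2, Rational(1, 2)), Pow(O, Rational(1, 2))) (Function('L')(O) = Pow(Mul(2, O), Rational(1, 2)) = Mul(Pow(2, Rational(1, 2)), Pow(O, Rational(1, 2))))
Mul(-47088, Pow(Function('L')(248), -1)) = Mul(-47088, Pow(Mul(Pow(2, Rational(1, 2)), Pow(248, Rational(1, 2))), -1)) = Mul(-47088, Pow(Mul(Pow(2, Rational(1, 2)), Mul(2, Pow(62, Rational(1, 2)))), -1)) = Mul(-47088, Pow(Mul(4, Pow(31, Rational(1, 2))), -1)) = Mul(-47088, Mul(Rational(1, 124), Pow(31, Rational(1, 2)))) = Mul(Rational(-11772, 31), Pow(31, Rational(1, 2)))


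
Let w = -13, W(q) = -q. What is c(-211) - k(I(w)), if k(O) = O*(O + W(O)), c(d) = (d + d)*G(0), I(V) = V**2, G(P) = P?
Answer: 0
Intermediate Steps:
c(d) = 0 (c(d) = (d + d)*0 = (2*d)*0 = 0)
k(O) = 0 (k(O) = O*(O - O) = O*0 = 0)
c(-211) - k(I(w)) = 0 - 1*0 = 0 + 0 = 0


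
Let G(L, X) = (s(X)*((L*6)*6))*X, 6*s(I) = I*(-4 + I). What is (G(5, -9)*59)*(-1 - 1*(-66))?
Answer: -121147650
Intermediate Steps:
s(I) = I*(-4 + I)/6 (s(I) = (I*(-4 + I))/6 = I*(-4 + I)/6)
G(L, X) = 6*L*X**2*(-4 + X) (G(L, X) = ((X*(-4 + X)/6)*((L*6)*6))*X = ((X*(-4 + X)/6)*((6*L)*6))*X = ((X*(-4 + X)/6)*(36*L))*X = (6*L*X*(-4 + X))*X = 6*L*X**2*(-4 + X))
(G(5, -9)*59)*(-1 - 1*(-66)) = ((6*5*(-9)**2*(-4 - 9))*59)*(-1 - 1*(-66)) = ((6*5*81*(-13))*59)*(-1 + 66) = -31590*59*65 = -1863810*65 = -121147650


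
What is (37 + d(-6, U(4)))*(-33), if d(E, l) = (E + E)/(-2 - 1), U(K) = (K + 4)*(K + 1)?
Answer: -1353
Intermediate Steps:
U(K) = (1 + K)*(4 + K) (U(K) = (4 + K)*(1 + K) = (1 + K)*(4 + K))
d(E, l) = -2*E/3 (d(E, l) = (2*E)/(-3) = (2*E)*(-⅓) = -2*E/3)
(37 + d(-6, U(4)))*(-33) = (37 - ⅔*(-6))*(-33) = (37 + 4)*(-33) = 41*(-33) = -1353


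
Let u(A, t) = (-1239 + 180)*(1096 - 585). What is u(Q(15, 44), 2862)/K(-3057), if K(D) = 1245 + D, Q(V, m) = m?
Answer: 180383/604 ≈ 298.65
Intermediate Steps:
u(A, t) = -541149 (u(A, t) = -1059*511 = -541149)
u(Q(15, 44), 2862)/K(-3057) = -541149/(1245 - 3057) = -541149/(-1812) = -541149*(-1/1812) = 180383/604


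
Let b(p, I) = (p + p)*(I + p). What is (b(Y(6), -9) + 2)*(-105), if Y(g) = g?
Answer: 3570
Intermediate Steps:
b(p, I) = 2*p*(I + p) (b(p, I) = (2*p)*(I + p) = 2*p*(I + p))
(b(Y(6), -9) + 2)*(-105) = (2*6*(-9 + 6) + 2)*(-105) = (2*6*(-3) + 2)*(-105) = (-36 + 2)*(-105) = -34*(-105) = 3570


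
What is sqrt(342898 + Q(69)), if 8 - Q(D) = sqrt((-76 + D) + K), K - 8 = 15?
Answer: 7*sqrt(6998) ≈ 585.58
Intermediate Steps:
K = 23 (K = 8 + 15 = 23)
Q(D) = 8 - sqrt(-53 + D) (Q(D) = 8 - sqrt((-76 + D) + 23) = 8 - sqrt(-53 + D))
sqrt(342898 + Q(69)) = sqrt(342898 + (8 - sqrt(-53 + 69))) = sqrt(342898 + (8 - sqrt(16))) = sqrt(342898 + (8 - 1*4)) = sqrt(342898 + (8 - 4)) = sqrt(342898 + 4) = sqrt(342902) = 7*sqrt(6998)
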